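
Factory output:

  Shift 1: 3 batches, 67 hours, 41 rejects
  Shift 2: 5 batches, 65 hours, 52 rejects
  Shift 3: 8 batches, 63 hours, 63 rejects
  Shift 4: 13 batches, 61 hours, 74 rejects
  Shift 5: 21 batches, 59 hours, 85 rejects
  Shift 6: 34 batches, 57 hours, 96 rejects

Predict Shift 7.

Batches: each term is the sum of the two before it, so 3, 5, 8, 13, 21, 34 → 55.
Hours: −2 each step; 67, 65, 63, 61, 59, 57 → 55.
Rejects: +11 each step; 41, 52, 63, 74, 85, 96 → 107.
So the next row is 55 batches, 55 hours, 107 rejects.

55 batches, 55 hours, 107 rejects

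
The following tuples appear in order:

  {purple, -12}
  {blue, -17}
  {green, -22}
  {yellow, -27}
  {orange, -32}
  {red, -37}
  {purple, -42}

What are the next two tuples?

{blue, -47}, {green, -52}

Colour: purple, blue, green, yellow, orange, red, purple → blue → green (repeats purple → blue → green → yellow → orange → red).
Second part: −5 each step; -12, -17, -22, -27, -32, -37, -42 → -47 → -52.
Putting the parts together: {blue, -47} and then {green, -52}.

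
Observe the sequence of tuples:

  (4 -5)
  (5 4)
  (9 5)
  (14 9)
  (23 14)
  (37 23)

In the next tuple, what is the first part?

60

First part: each term is the sum of the two before it, so 4, 5, 9, 14, 23, 37 → 60.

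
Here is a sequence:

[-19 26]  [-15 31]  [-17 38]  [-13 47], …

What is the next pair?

[-15 58]

First coordinate — alternating steps +4, −2, +4, −2, …: -19, -15, -17, -13 → -15.
Second coordinate: differences are 5, 7, 9, … (increasing by 2 each time), so 26, 31, 38, 47 → 58.
Putting it together: [-15 58].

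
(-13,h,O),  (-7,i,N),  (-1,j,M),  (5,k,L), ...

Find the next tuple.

First component: +6 each step; -13, -7, -1, 5 → 11.
For the first letter, letters move forward 1 place in the alphabet: h, i, j, k → l.
Second letter goes O, N, M, L → K (letters move back 1 place in the alphabet).
So the next tuple is (11,l,K).

(11,l,K)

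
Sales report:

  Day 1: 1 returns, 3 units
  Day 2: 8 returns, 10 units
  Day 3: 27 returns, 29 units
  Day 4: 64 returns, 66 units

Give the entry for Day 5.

Returns: 1, 8, 27, 64 → 125 (perfect cubes: 1³, 2³, 3³, …).
Units: always 2 more than the returns; 3, 10, 29, 66 → 127.
Putting it together: 125 returns, 127 units.

125 returns, 127 units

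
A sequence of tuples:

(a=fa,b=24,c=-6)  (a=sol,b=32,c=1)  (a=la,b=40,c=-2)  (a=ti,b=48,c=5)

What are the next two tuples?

(a=do,b=56,c=2), (a=re,b=64,c=9)

A: runs through the solfège scale do→ti, so fa, sol, la, ti → do → re.
B — +8 each step: 24, 32, 40, 48 → 56 → 64.
C: alternating steps +7, −3, +7, −3, …; -6, 1, -2, 5 → 2 → 9.
Putting the parts together: (a=do,b=56,c=2) and then (a=re,b=64,c=9).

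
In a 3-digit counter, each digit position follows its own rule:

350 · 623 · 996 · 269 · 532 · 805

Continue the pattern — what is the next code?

178

For the first digit, +3 each step, mod 10: 3, 6, 9, 2, 5, 8 → 1.
Second digit: −3 each step, mod 10, so 5, 2, 9, 6, 3, 0 → 7.
For the third digit, +3 each step, mod 10: 0, 3, 6, 9, 2, 5 → 8.
So the next code is 178.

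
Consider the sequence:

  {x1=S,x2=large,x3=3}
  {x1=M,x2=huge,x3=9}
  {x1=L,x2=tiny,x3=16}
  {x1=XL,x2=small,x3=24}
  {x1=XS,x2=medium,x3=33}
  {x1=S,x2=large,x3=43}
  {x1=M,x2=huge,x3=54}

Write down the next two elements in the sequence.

X1: repeats S → M → L → XL → XS; S, M, L, XL, XS, S, M → L → XL.
X2: repeats large → huge → tiny → small → medium; large, huge, tiny, small, medium, large, huge → tiny → small.
X3 goes 3, 9, 16, 24, 33, 43, 54 → 66 → 79 (differences are 6, 7, 8, … (increasing by 1 each time)).
Putting the parts together: {x1=L,x2=tiny,x3=66} and then {x1=XL,x2=small,x3=79}.

{x1=L,x2=tiny,x3=66}, {x1=XL,x2=small,x3=79}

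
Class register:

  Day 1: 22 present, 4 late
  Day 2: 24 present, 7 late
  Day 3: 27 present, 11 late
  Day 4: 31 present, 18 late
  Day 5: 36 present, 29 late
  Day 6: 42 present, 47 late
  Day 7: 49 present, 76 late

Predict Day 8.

Present goes 22, 24, 27, 31, 36, 42, 49 → 57 (differences are 2, 3, 4, … (increasing by 1 each time)).
Late: each term is the sum of the two before it; 4, 7, 11, 18, 29, 47, 76 → 123.
Combining the parts gives 57 present, 123 late.

57 present, 123 late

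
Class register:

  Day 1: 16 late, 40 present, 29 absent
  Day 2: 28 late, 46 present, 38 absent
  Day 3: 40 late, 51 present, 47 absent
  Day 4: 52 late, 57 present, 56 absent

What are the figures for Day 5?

64 late, 62 present, 65 absent

Late — +12 each step: 16, 28, 40, 52 → 64.
Present: 40, 46, 51, 57 → 62 (alternating steps +6, +5, +6, +5, …).
Absent goes 29, 38, 47, 56 → 65 (+9 each step).
Putting it together: 64 late, 62 present, 65 absent.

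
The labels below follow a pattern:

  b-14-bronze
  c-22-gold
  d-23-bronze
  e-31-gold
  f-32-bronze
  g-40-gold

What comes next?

Letter: b, c, d, e, f, g → h (letters move forward 1 place in the alphabet).
Second component goes 14, 22, 23, 31, 32, 40 → 41 (alternating steps +8, +1, +8, +1, …).
Rank: bronze, gold, bronze, gold, bronze, gold → bronze (alternates bronze ↔ gold).
So the next label is h-41-bronze.

h-41-bronze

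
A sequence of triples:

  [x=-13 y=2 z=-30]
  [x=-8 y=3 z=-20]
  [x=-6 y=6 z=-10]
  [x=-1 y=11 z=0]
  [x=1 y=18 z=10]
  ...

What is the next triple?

[x=6 y=27 z=20]

X: alternating steps +5, +2, +5, +2, …, so -13, -8, -6, -1, 1 → 6.
Y goes 2, 3, 6, 11, 18 → 27 (differences are 1, 3, 5, … (increasing by 2 each time)).
For the z, +10 each step: -30, -20, -10, 0, 10 → 20.
Combining the parts gives [x=6 y=27 z=20].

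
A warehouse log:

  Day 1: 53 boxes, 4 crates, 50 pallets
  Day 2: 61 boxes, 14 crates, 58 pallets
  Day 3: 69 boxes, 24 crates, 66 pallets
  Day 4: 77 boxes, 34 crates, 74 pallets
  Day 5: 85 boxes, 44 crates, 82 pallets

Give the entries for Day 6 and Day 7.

Boxes: +8 each step, so 53, 61, 69, 77, 85 → 93 → 101.
Crates: +10 each step; 4, 14, 24, 34, 44 → 54 → 64.
Pallets — +8 each step: 50, 58, 66, 74, 82 → 90 → 98.
Putting the parts together: 93 boxes, 54 crates, 90 pallets and then 101 boxes, 64 crates, 98 pallets.

93 boxes, 54 crates, 90 pallets; 101 boxes, 64 crates, 98 pallets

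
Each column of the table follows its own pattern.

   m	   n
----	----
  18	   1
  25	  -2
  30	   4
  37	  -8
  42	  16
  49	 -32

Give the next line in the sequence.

54  64

For the column m, alternating steps +7, +5, +7, +5, …: 18, 25, 30, 37, 42, 49 → 54.
Column n: 1, -2, 4, -8, 16, -32 → 64 (×(-2) each step).
So the next line is 54  64.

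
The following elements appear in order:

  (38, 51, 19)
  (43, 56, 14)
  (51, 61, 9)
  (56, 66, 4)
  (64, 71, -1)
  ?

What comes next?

First slot: alternating steps +5, +8, +5, +8, …, so 38, 43, 51, 56, 64 → 69.
Second slot: +5 each step; 51, 56, 61, 66, 71 → 76.
For the third slot, together with the second slot always sums to 70: 19, 14, 9, 4, -1 → -6.
Putting it together: (69, 76, -6).

(69, 76, -6)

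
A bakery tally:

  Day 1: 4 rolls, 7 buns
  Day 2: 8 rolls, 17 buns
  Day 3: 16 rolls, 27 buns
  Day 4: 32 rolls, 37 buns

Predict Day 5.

Rolls — ×2 each step: 4, 8, 16, 32 → 64.
Buns: 7, 17, 27, 37 → 47 (+10 each step).
Combining the parts gives 64 rolls, 47 buns.

64 rolls, 47 buns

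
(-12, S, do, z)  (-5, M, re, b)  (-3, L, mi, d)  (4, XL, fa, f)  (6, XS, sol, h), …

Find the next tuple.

First component — alternating steps +7, +2, +7, +2, …: -12, -5, -3, 4, 6 → 13.
Size: runs through clothing sizes XS→XL, so S, M, L, XL, XS → S.
Note goes do, re, mi, fa, sol → la (runs through the solfège scale do→ti).
Letter goes z, b, d, f, h → j (letters move forward 2 places in the alphabet, wrapping Z→A).
Putting it together: (13, S, la, j).

(13, S, la, j)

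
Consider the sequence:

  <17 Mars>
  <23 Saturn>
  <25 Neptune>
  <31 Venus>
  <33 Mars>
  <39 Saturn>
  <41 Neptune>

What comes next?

First entry goes 17, 23, 25, 31, 33, 39, 41 → 47 (alternating steps +6, +2, +6, +2, …).
Planet — repeats Mars → Saturn → Neptune → Venus: Mars, Saturn, Neptune, Venus, Mars, Saturn, Neptune → Venus.
So the next term is <47 Venus>.

<47 Venus>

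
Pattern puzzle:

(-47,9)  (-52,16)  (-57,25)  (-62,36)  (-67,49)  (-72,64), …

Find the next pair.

(-77,81)

First part: −5 each step, so -47, -52, -57, -62, -67, -72 → -77.
Second part: 9, 16, 25, 36, 49, 64 → 81 (perfect squares: 3², 4², 5², …).
So the next pair is (-77,81).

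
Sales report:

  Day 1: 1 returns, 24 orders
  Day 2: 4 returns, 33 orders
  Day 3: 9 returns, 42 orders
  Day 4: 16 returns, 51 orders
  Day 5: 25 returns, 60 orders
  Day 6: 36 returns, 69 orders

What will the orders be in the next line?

For the orders, +9 each step: 24, 33, 42, 51, 60, 69 → 78.

78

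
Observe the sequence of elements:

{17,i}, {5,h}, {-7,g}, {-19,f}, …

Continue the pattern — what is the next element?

{-31,e}

For the first value, −12 each step: 17, 5, -7, -19 → -31.
For the letter, letters move back 1 place in the alphabet: i, h, g, f → e.
Combining the parts gives {-31,e}.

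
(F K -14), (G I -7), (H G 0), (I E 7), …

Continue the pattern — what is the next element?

First letter: letters move forward 1 place in the alphabet; F, G, H, I → J.
For the second letter, letters move back 2 places in the alphabet: K, I, G, E → C.
Third value — +7 each step: -14, -7, 0, 7 → 14.
So the next element is (J C 14).

(J C 14)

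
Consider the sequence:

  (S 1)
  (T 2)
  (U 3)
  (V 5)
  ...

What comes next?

Letter goes S, T, U, V → W (letters move forward 1 place in the alphabet).
For the second coordinate, each term is the sum of the two before it: 1, 2, 3, 5 → 8.
Combining the parts gives (W 8).

(W 8)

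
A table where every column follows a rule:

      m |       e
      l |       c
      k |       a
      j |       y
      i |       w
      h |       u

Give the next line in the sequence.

g  s

First letter goes m, l, k, j, i, h → g (letters move back 1 place in the alphabet).
For the second letter, letters move back 2 places in the alphabet, wrapping A→Z: e, c, a, y, w, u → s.
Combining the parts gives g  s.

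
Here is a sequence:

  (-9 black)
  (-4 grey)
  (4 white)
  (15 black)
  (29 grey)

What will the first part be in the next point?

46

First part goes -9, -4, 4, 15, 29 → 46 (differences are 5, 8, 11, … (increasing by 3 each time)).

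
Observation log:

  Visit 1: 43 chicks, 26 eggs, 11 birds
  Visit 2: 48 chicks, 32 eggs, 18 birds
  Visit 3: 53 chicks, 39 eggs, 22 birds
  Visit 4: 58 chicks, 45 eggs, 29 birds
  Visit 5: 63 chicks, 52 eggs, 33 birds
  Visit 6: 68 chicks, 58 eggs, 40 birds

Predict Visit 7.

For the chicks, +5 each step: 43, 48, 53, 58, 63, 68 → 73.
Eggs — alternating steps +6, +7, +6, +7, …: 26, 32, 39, 45, 52, 58 → 65.
For the birds, alternating steps +7, +4, +7, +4, …: 11, 18, 22, 29, 33, 40 → 44.
Putting it together: 73 chicks, 65 eggs, 44 birds.

73 chicks, 65 eggs, 44 birds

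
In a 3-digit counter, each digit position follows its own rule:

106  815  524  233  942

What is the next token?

651

First digit: 1, 8, 5, 2, 9 → 6 (−3 each step, mod 10).
For the second digit, +1 each step, mod 10: 0, 1, 2, 3, 4 → 5.
Third digit goes 6, 5, 4, 3, 2 → 1 (−1 each step, mod 10).
Combining the parts gives 651.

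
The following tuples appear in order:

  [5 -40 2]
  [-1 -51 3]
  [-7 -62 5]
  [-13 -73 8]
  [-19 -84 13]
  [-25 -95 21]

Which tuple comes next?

First slot: −6 each step, so 5, -1, -7, -13, -19, -25 → -31.
Second slot goes -40, -51, -62, -73, -84, -95 → -106 (−11 each step).
For the third slot, each term is the sum of the two before it: 2, 3, 5, 8, 13, 21 → 34.
Putting it together: [-31 -106 34].

[-31 -106 34]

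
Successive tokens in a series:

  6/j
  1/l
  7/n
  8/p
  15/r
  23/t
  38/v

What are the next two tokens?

61/x, 99/z

First component: 6, 1, 7, 8, 15, 23, 38 → 61 → 99 (each term is the sum of the two before it).
Letter — letters move forward 2 places in the alphabet: j, l, n, p, r, t, v → x → z.
Putting the parts together: 61/x and then 99/z.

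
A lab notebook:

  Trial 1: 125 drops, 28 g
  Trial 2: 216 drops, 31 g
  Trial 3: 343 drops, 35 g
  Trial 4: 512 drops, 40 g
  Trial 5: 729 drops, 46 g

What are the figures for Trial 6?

1000 drops, 53 g

Drops: perfect cubes: 5³, 6³, 7³, …; 125, 216, 343, 512, 729 → 1000.
For the g, differences are 3, 4, 5, … (increasing by 1 each time): 28, 31, 35, 40, 46 → 53.
So the next line is 1000 drops, 53 g.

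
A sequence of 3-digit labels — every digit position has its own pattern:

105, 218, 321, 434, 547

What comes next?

650

First digit: +1 each step, mod 10, so 1, 2, 3, 4, 5 → 6.
Second digit: +1 each step, mod 10; 0, 1, 2, 3, 4 → 5.
Third digit goes 5, 8, 1, 4, 7 → 0 (+3 each step, mod 10).
Combining the parts gives 650.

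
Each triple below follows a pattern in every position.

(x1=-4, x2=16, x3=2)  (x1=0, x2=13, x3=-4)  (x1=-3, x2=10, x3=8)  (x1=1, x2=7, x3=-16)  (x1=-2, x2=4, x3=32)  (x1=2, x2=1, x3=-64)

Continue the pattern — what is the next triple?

(x1=-1, x2=-2, x3=128)

X1 — alternating steps +4, −3, +4, −3, …: -4, 0, -3, 1, -2, 2 → -1.
For the x2, −3 each step: 16, 13, 10, 7, 4, 1 → -2.
X3 — ×(-2) each step: 2, -4, 8, -16, 32, -64 → 128.
Combining the parts gives (x1=-1, x2=-2, x3=128).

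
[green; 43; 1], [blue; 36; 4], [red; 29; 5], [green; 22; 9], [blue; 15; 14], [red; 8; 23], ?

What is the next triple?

[green; 1; 37]

Colour — repeats green → blue → red: green, blue, red, green, blue, red → green.
Second entry goes 43, 36, 29, 22, 15, 8 → 1 (−7 each step).
Third entry — each term is the sum of the two before it: 1, 4, 5, 9, 14, 23 → 37.
So the next triple is [green; 1; 37].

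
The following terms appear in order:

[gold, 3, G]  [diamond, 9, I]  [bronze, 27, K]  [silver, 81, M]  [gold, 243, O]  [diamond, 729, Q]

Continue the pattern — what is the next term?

[bronze, 2187, S]

Rank — repeats gold → diamond → bronze → silver: gold, diamond, bronze, silver, gold, diamond → bronze.
Second slot: ×3 each step; 3, 9, 27, 81, 243, 729 → 2187.
Letter — letters move forward 2 places in the alphabet: G, I, K, M, O, Q → S.
So the next term is [bronze, 2187, S].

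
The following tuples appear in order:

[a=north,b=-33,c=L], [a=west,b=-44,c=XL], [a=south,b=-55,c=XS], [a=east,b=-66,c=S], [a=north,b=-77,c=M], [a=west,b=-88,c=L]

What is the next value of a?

A: north, west, south, east, north, west → south (repeats north → west → south → east).

south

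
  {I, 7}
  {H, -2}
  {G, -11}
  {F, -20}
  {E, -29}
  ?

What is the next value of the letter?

Letter goes I, H, G, F, E → D (letters move back 1 place in the alphabet).
Second value: −9 each step, so 7, -2, -11, -20, -29 → -38.

D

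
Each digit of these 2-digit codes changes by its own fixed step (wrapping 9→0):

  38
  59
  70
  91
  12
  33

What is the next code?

54

For the first digit, +2 each step, mod 10: 3, 5, 7, 9, 1, 3 → 5.
Second digit: +1 each step, mod 10, so 8, 9, 0, 1, 2, 3 → 4.
Putting it together: 54.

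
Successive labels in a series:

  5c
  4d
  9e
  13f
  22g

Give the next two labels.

For the first component, each term is the sum of the two before it: 5, 4, 9, 13, 22 → 35 → 57.
Letter: c, d, e, f, g → h → i (letters move forward 1 place in the alphabet).
Putting the parts together: 35h and then 57i.

35h then 57i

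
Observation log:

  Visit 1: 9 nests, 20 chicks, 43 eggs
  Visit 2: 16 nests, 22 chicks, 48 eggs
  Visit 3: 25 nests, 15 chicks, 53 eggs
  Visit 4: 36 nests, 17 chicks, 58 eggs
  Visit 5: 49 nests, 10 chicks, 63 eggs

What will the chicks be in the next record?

Chicks: alternating steps +2, −7, +2, −7, …, so 20, 22, 15, 17, 10 → 12.

12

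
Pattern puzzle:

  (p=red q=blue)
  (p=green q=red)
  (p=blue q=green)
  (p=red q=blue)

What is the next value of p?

green

For the p, repeats red → green → blue: red, green, blue, red → green.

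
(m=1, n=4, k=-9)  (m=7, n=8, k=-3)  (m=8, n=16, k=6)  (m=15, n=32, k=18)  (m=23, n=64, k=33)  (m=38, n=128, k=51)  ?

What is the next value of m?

61

M: 1, 7, 8, 15, 23, 38 → 61 (each term is the sum of the two before it).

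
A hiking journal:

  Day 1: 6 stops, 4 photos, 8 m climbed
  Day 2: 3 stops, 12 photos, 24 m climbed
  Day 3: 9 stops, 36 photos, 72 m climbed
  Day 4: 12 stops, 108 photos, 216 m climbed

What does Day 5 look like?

21 stops, 324 photos, 648 m climbed

Stops: each term is the sum of the two before it, so 6, 3, 9, 12 → 21.
Photos: 4, 12, 36, 108 → 324 (×3 each step).
M climbed: always 2 × the photos; 8, 24, 72, 216 → 648.
So the next row is 21 stops, 324 photos, 648 m climbed.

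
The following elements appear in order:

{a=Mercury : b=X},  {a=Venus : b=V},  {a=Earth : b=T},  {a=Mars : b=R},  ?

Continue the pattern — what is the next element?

A: runs through the planets Mercury→Neptune; Mercury, Venus, Earth, Mars → Jupiter.
B goes X, V, T, R → P (letters move back 2 places in the alphabet).
Combining the parts gives {a=Jupiter : b=P}.

{a=Jupiter : b=P}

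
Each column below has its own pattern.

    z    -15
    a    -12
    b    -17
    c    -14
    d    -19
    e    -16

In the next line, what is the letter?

Letter goes z, a, b, c, d, e → f (letters move forward 1 place in the alphabet, wrapping Z→A).

f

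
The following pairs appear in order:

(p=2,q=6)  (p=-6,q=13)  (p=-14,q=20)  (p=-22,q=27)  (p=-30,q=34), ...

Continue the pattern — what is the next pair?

(p=-38,q=41)

P: −8 each step, so 2, -6, -14, -22, -30 → -38.
Q: 6, 13, 20, 27, 34 → 41 (+7 each step).
So the next pair is (p=-38,q=41).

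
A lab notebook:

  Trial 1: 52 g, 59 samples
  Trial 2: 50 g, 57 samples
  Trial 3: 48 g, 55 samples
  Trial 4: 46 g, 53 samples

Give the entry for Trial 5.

44 g, 51 samples

G: 52, 50, 48, 46 → 44 (−2 each step).
Samples goes 59, 57, 55, 53 → 51 (always 7 more than the g).
Combining the parts gives 44 g, 51 samples.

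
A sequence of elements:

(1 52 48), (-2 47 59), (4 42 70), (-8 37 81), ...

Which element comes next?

(16 32 92)

First slot: ×(-2) each step; 1, -2, 4, -8 → 16.
Second slot goes 52, 47, 42, 37 → 32 (−5 each step).
For the third slot, +11 each step: 48, 59, 70, 81 → 92.
Combining the parts gives (16 32 92).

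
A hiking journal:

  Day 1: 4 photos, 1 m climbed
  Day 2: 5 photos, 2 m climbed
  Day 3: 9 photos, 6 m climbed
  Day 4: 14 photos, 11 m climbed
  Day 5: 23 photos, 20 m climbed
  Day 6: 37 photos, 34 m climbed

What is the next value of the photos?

60

Photos: each term is the sum of the two before it; 4, 5, 9, 14, 23, 37 → 60.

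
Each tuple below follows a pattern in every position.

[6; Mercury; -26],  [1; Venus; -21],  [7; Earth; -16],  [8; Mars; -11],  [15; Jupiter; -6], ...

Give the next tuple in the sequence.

[23; Saturn; -1]

First component — each term is the sum of the two before it: 6, 1, 7, 8, 15 → 23.
Planet: Mercury, Venus, Earth, Mars, Jupiter → Saturn (runs through the planets Mercury→Neptune).
For the third component, +5 each step: -26, -21, -16, -11, -6 → -1.
Putting it together: [23; Saturn; -1].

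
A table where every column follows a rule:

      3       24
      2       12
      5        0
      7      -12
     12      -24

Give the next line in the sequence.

First component: each term is the sum of the two before it; 3, 2, 5, 7, 12 → 19.
Second component: −12 each step; 24, 12, 0, -12, -24 → -36.
Combining the parts gives 19  -36.

19  -36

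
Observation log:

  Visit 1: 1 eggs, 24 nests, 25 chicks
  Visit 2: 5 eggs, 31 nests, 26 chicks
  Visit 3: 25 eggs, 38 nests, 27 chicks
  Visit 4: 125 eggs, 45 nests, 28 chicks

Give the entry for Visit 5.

Eggs — ×5 each step: 1, 5, 25, 125 → 625.
Nests goes 24, 31, 38, 45 → 52 (+7 each step).
Chicks — +1 each step: 25, 26, 27, 28 → 29.
So the next row is 625 eggs, 52 nests, 29 chicks.

625 eggs, 52 nests, 29 chicks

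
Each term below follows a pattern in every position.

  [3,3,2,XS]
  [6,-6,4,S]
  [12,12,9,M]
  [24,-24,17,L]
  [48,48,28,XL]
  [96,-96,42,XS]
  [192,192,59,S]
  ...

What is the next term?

[384,-384,79,M]

First coordinate goes 3, 6, 12, 24, 48, 96, 192 → 384 (×2 each step).
For the second coordinate, ×(-2) each step: 3, -6, 12, -24, 48, -96, 192 → -384.
Third coordinate: differences are 2, 5, 8, … (increasing by 3 each time); 2, 4, 9, 17, 28, 42, 59 → 79.
Size — repeats XS → S → M → L → XL: XS, S, M, L, XL, XS, S → M.
So the next term is [384,-384,79,M].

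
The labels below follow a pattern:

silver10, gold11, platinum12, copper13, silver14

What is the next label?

gold15

Metal: silver, gold, platinum, copper, silver → gold (repeats silver → gold → platinum → copper).
Second component goes 10, 11, 12, 13, 14 → 15 (+1 each step).
Combining the parts gives gold15.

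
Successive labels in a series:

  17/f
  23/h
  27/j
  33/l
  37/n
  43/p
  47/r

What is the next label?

First component goes 17, 23, 27, 33, 37, 43, 47 → 53 (alternating steps +6, +4, +6, +4, …).
Letter: letters move forward 2 places in the alphabet, so f, h, j, l, n, p, r → t.
So the next label is 53/t.

53/t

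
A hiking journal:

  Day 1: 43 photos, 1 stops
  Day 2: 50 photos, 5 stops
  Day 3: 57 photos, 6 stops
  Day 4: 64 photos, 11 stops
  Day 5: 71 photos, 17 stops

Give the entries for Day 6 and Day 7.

Photos goes 43, 50, 57, 64, 71 → 78 → 85 (+7 each step).
For the stops, each term is the sum of the two before it: 1, 5, 6, 11, 17 → 28 → 45.
Putting the parts together: 78 photos, 28 stops and then 85 photos, 45 stops.

78 photos, 28 stops; 85 photos, 45 stops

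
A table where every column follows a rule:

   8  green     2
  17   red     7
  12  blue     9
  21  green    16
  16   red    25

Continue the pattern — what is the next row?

25  blue  41

For the first component, alternating steps +9, −5, +9, −5, …: 8, 17, 12, 21, 16 → 25.
Colour goes green, red, blue, green, red → blue (repeats green → red → blue).
Third component goes 2, 7, 9, 16, 25 → 41 (each term is the sum of the two before it).
So the next row is 25  blue  41.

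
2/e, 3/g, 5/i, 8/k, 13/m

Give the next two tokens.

21/o, 34/q

First component goes 2, 3, 5, 8, 13 → 21 → 34 (each term is the sum of the two before it).
Letter: letters move forward 2 places in the alphabet; e, g, i, k, m → o → q.
So the next two tokens are 21/o and 34/q.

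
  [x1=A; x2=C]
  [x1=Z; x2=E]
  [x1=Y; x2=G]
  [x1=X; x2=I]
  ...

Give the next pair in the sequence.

[x1=W; x2=K]

X1: letters move back 1 place in the alphabet, wrapping A→Z, so A, Z, Y, X → W.
X2: C, E, G, I → K (letters move forward 2 places in the alphabet).
So the next pair is [x1=W; x2=K].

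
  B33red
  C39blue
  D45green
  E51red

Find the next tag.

F57blue

Letter goes B, C, D, E → F (letters move forward 1 place in the alphabet).
Second component goes 33, 39, 45, 51 → 57 (+6 each step).
Colour: red, blue, green, red → blue (repeats red → blue → green).
Putting it together: F57blue.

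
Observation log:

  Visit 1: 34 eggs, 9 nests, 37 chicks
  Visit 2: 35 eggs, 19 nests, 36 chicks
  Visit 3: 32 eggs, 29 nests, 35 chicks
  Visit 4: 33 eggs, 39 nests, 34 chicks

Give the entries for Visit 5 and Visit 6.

30 eggs, 49 nests, 33 chicks; 31 eggs, 59 nests, 32 chicks

For the eggs, alternating steps +1, −3, +1, −3, …: 34, 35, 32, 33 → 30 → 31.
Nests: 9, 19, 29, 39 → 49 → 59 (+10 each step).
Chicks: −1 each step; 37, 36, 35, 34 → 33 → 32.
So the next two records are 30 eggs, 49 nests, 33 chicks and 31 eggs, 59 nests, 32 chicks.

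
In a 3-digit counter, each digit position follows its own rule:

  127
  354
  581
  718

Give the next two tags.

For the first digit, +2 each step, mod 10: 1, 3, 5, 7 → 9 → 1.
Second digit: 2, 5, 8, 1 → 4 → 7 (+3 each step, mod 10).
Third digit: 7, 4, 1, 8 → 5 → 2 (−3 each step, mod 10).
Putting the parts together: 945 and then 172.

945 then 172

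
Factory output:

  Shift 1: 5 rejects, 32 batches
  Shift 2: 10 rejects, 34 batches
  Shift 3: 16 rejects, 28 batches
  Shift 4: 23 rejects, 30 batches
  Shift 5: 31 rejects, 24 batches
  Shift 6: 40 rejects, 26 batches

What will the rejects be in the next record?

Rejects goes 5, 10, 16, 23, 31, 40 → 50 (differences are 5, 6, 7, … (increasing by 1 each time)).

50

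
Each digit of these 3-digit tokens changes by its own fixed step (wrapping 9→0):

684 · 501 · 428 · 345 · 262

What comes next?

189

First digit goes 6, 5, 4, 3, 2 → 1 (−1 each step, mod 10).
Second digit: +2 each step, mod 10, so 8, 0, 2, 4, 6 → 8.
For the third digit, −3 each step, mod 10: 4, 1, 8, 5, 2 → 9.
Combining the parts gives 189.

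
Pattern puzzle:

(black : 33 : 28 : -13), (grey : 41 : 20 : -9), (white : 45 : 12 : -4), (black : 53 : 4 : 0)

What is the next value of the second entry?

Second entry: alternating steps +8, +4, +8, +4, …; 33, 41, 45, 53 → 57.

57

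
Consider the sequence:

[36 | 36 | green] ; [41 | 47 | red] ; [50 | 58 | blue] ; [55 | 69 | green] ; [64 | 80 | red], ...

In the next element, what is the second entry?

First entry: 36, 41, 50, 55, 64 → 69 (alternating steps +5, +9, +5, +9, …).
Second entry: +11 each step, so 36, 47, 58, 69, 80 → 91.
Colour — repeats green → red → blue: green, red, blue, green, red → blue.

91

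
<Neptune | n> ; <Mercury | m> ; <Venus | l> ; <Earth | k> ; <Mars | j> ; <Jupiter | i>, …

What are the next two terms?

Planet: Neptune, Mercury, Venus, Earth, Mars, Jupiter → Saturn → Uranus (runs through the planets Mercury→Neptune).
Letter — letters move back 1 place in the alphabet: n, m, l, k, j, i → h → g.
Putting the parts together: <Saturn | h> and then <Uranus | g>.

<Saturn | h>, <Uranus | g>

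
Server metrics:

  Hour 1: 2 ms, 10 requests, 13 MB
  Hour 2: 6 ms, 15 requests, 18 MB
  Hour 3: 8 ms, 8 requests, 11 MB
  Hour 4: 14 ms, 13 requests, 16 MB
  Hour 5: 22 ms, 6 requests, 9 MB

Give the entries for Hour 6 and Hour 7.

36 ms, 11 requests, 14 MB; 58 ms, 4 requests, 7 MB

Ms — each term is the sum of the two before it: 2, 6, 8, 14, 22 → 36 → 58.
Requests: 10, 15, 8, 13, 6 → 11 → 4 (alternating steps +5, −7, +5, −7, …).
For the MB, always 3 more than the requests: 13, 18, 11, 16, 9 → 14 → 7.
So the next two records are 36 ms, 11 requests, 14 MB and 58 ms, 4 requests, 7 MB.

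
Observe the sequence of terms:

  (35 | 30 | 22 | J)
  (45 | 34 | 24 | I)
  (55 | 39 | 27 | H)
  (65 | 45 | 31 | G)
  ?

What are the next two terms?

First value goes 35, 45, 55, 65 → 75 → 85 (+10 each step).
For the second value, differences are 4, 5, 6, … (increasing by 1 each time): 30, 34, 39, 45 → 52 → 60.
Third value goes 22, 24, 27, 31 → 36 → 42 (differences are 2, 3, 4, … (increasing by 1 each time)).
Letter — letters move back 1 place in the alphabet: J, I, H, G → F → E.
So the next two terms are (75 | 52 | 36 | F) and (85 | 60 | 42 | E).

(75 | 52 | 36 | F), (85 | 60 | 42 | E)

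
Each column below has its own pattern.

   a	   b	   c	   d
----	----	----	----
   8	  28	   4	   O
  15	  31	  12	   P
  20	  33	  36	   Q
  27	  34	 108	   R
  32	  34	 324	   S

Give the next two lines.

Column a goes 8, 15, 20, 27, 32 → 39 → 44 (alternating steps +7, +5, +7, +5, …).
Column b: differences are 3, 2, 1, … (decreasing by 1 each time), so 28, 31, 33, 34, 34 → 33 → 31.
Column c — ×3 each step: 4, 12, 36, 108, 324 → 972 → 2916.
Column d — letters move forward 1 place in the alphabet: O, P, Q, R, S → T → U.
Putting the parts together: 39  33  972  T and then 44  31  2916  U.

39  33  972  T; 44  31  2916  U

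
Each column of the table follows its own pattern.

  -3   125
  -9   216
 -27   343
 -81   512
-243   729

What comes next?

First component: ×3 each step, so -3, -9, -27, -81, -243 → -729.
Second component: 125, 216, 343, 512, 729 → 1000 (perfect cubes: 5³, 6³, 7³, …).
Combining the parts gives -729  1000.

-729  1000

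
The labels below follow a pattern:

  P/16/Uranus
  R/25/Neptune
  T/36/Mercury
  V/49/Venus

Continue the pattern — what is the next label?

Letter goes P, R, T, V → X (letters move forward 2 places in the alphabet).
For the second component, perfect squares: 4², 5², 6², …: 16, 25, 36, 49 → 64.
For the planet, runs through the planets Mercury→Neptune: Uranus, Neptune, Mercury, Venus → Earth.
Putting it together: X/64/Earth.

X/64/Earth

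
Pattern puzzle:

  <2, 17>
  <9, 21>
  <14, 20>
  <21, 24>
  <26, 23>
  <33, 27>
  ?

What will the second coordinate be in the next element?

First coordinate — alternating steps +7, +5, +7, +5, …: 2, 9, 14, 21, 26, 33 → 38.
For the second coordinate, alternating steps +4, −1, +4, −1, …: 17, 21, 20, 24, 23, 27 → 26.

26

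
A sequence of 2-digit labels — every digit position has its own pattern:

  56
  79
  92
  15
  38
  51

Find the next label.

74

For the first digit, +2 each step, mod 10: 5, 7, 9, 1, 3, 5 → 7.
Second digit: +3 each step, mod 10; 6, 9, 2, 5, 8, 1 → 4.
Combining the parts gives 74.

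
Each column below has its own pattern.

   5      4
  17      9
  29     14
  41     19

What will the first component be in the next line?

53

For the first component, +12 each step: 5, 17, 29, 41 → 53.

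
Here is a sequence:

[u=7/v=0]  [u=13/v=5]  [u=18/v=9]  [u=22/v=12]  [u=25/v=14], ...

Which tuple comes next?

[u=27/v=15]

U: 7, 13, 18, 22, 25 → 27 (differences are 6, 5, 4, … (decreasing by 1 each time)).
V: 0, 5, 9, 12, 14 → 15 (differences are 5, 4, 3, … (decreasing by 1 each time)).
So the next tuple is [u=27/v=15].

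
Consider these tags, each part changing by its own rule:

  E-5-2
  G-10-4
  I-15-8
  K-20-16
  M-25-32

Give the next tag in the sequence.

O-30-64

Letter: E, G, I, K, M → O (letters move forward 2 places in the alphabet).
Second component goes 5, 10, 15, 20, 25 → 30 (+5 each step).
Third component — ×2 each step: 2, 4, 8, 16, 32 → 64.
So the next tag is O-30-64.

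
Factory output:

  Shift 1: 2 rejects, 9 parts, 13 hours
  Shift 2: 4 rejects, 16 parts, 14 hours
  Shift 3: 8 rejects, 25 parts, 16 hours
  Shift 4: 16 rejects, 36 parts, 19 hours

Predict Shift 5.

For the rejects, ×2 each step: 2, 4, 8, 16 → 32.
Parts: perfect squares: 3², 4², 5², …; 9, 16, 25, 36 → 49.
Hours goes 13, 14, 16, 19 → 23 (differences are 1, 2, 3, … (increasing by 1 each time)).
Putting it together: 32 rejects, 49 parts, 23 hours.

32 rejects, 49 parts, 23 hours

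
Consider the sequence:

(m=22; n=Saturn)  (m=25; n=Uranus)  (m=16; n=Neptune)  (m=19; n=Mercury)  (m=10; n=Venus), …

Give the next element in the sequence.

(m=13; n=Earth)

For the m, alternating steps +3, −9, +3, −9, …: 22, 25, 16, 19, 10 → 13.
N goes Saturn, Uranus, Neptune, Mercury, Venus → Earth (runs through the planets Mercury→Neptune).
So the next element is (m=13; n=Earth).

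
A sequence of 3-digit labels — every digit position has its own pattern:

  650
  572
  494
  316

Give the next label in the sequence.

For the first digit, −1 each step, mod 10: 6, 5, 4, 3 → 2.
Second digit: +2 each step, mod 10, so 5, 7, 9, 1 → 3.
Third digit: +2 each step, mod 10; 0, 2, 4, 6 → 8.
Combining the parts gives 238.

238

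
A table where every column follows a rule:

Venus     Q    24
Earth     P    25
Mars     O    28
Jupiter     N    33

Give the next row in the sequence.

For the planet, runs through the planets Mercury→Neptune: Venus, Earth, Mars, Jupiter → Saturn.
Letter: letters move back 1 place in the alphabet; Q, P, O, N → M.
For the third component, differences are 1, 3, 5, … (increasing by 2 each time): 24, 25, 28, 33 → 40.
So the next row is Saturn  M  40.

Saturn  M  40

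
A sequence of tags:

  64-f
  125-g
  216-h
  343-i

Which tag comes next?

First component: perfect cubes: 4³, 5³, 6³, …; 64, 125, 216, 343 → 512.
For the letter, letters move forward 1 place in the alphabet: f, g, h, i → j.
So the next tag is 512-j.

512-j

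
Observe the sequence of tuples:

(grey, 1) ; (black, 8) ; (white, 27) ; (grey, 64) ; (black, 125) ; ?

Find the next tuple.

Shade: grey, black, white, grey, black → white (repeats grey → black → white).
For the second slot, perfect cubes: 1³, 2³, 3³, …: 1, 8, 27, 64, 125 → 216.
So the next tuple is (white, 216).

(white, 216)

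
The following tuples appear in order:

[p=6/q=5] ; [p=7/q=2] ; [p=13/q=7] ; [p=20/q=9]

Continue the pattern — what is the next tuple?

P: each term is the sum of the two before it, so 6, 7, 13, 20 → 33.
For the q, each term is the sum of the two before it: 5, 2, 7, 9 → 16.
So the next tuple is [p=33/q=16].

[p=33/q=16]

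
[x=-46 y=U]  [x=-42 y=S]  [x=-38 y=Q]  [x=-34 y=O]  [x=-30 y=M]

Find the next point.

[x=-26 y=K]

X: +4 each step, so -46, -42, -38, -34, -30 → -26.
Y: letters move back 2 places in the alphabet, so U, S, Q, O, M → K.
Combining the parts gives [x=-26 y=K].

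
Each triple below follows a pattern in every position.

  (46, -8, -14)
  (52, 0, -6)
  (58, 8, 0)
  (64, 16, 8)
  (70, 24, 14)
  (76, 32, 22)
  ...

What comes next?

First component: +6 each step, so 46, 52, 58, 64, 70, 76 → 82.
For the second component, +8 each step: -8, 0, 8, 16, 24, 32 → 40.
Third component: -14, -6, 0, 8, 14, 22 → 28 (alternating steps +8, +6, +8, +6, …).
So the next triple is (82, 40, 28).

(82, 40, 28)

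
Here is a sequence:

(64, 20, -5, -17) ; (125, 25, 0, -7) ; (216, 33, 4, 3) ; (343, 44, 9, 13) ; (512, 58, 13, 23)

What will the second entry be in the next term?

75

Second entry: 20, 25, 33, 44, 58 → 75 (differences are 5, 8, 11, … (increasing by 3 each time)).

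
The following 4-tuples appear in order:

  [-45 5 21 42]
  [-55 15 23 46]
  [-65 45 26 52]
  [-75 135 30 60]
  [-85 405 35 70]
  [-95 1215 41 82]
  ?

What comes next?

First slot goes -45, -55, -65, -75, -85, -95 → -105 (−10 each step).
Second slot — ×3 each step: 5, 15, 45, 135, 405, 1215 → 3645.
Third slot: differences are 2, 3, 4, … (increasing by 1 each time); 21, 23, 26, 30, 35, 41 → 48.
Fourth slot — always 2 × the third slot: 42, 46, 52, 60, 70, 82 → 96.
So the next 4-tuple is [-105 3645 48 96].

[-105 3645 48 96]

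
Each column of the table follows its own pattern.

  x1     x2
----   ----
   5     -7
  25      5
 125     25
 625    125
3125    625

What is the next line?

15625  3125

Column x1: 5, 25, 125, 625, 3125 → 15625 (×5 each step).
Column x2: always the previous value of the column x1, so -7, 5, 25, 125, 625 → 3125.
Combining the parts gives 15625  3125.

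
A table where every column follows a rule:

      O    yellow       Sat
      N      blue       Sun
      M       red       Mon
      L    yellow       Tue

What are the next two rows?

K  blue  Wed; J  red  Thu

Letter — letters move back 1 place in the alphabet: O, N, M, L → K → J.
Colour: repeats yellow → blue → red, so yellow, blue, red, yellow → blue → red.
Day goes Sat, Sun, Mon, Tue → Wed → Thu (runs through the weekdays Mon→Sun).
Putting the parts together: K  blue  Wed and then J  red  Thu.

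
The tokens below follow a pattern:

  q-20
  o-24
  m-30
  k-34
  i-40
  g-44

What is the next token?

For the letter, letters move back 2 places in the alphabet: q, o, m, k, i, g → e.
Second component: alternating steps +4, +6, +4, +6, …; 20, 24, 30, 34, 40, 44 → 50.
So the next token is e-50.

e-50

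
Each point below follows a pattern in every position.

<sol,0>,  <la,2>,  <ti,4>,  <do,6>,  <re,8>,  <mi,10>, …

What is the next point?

Note: runs through the solfège scale do→ti; sol, la, ti, do, re, mi → fa.
Second part: 0, 2, 4, 6, 8, 10 → 12 (+2 each step).
So the next point is <fa,12>.

<fa,12>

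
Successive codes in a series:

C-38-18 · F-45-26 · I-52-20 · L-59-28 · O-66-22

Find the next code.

Letter: C, F, I, L, O → R (letters move forward 3 places in the alphabet).
Second component goes 38, 45, 52, 59, 66 → 73 (+7 each step).
Third component goes 18, 26, 20, 28, 22 → 30 (alternating steps +8, −6, +8, −6, …).
Putting it together: R-73-30.

R-73-30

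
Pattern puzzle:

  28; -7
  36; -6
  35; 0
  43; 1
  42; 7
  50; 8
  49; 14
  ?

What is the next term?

57; 15

First slot — alternating steps +8, −1, +8, −1, …: 28, 36, 35, 43, 42, 50, 49 → 57.
For the second slot, alternating steps +1, +6, +1, +6, …: -7, -6, 0, 1, 7, 8, 14 → 15.
Combining the parts gives 57; 15.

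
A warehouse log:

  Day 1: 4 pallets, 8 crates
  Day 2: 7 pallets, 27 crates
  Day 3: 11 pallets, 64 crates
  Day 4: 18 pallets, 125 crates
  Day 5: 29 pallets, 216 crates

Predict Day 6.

47 pallets, 343 crates

Pallets goes 4, 7, 11, 18, 29 → 47 (each term is the sum of the two before it).
Crates — perfect cubes: 2³, 3³, 4³, …: 8, 27, 64, 125, 216 → 343.
Combining the parts gives 47 pallets, 343 crates.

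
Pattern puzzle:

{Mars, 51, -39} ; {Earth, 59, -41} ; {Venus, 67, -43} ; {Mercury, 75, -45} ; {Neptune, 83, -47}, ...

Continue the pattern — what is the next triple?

{Uranus, 91, -49}

Planet: Mars, Earth, Venus, Mercury, Neptune → Uranus (runs backward through the planets Mercury→Neptune).
Second part — +8 each step: 51, 59, 67, 75, 83 → 91.
Third part — −2 each step: -39, -41, -43, -45, -47 → -49.
Combining the parts gives {Uranus, 91, -49}.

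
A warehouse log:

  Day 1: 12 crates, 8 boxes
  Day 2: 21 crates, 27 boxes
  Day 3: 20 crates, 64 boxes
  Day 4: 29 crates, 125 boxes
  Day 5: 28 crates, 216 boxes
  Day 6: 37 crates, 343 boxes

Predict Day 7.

36 crates, 512 boxes

Crates goes 12, 21, 20, 29, 28, 37 → 36 (alternating steps +9, −1, +9, −1, …).
Boxes — perfect cubes: 2³, 3³, 4³, …: 8, 27, 64, 125, 216, 343 → 512.
So the next row is 36 crates, 512 boxes.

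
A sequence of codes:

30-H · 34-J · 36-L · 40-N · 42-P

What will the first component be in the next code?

46

First component — alternating steps +4, +2, +4, +2, …: 30, 34, 36, 40, 42 → 46.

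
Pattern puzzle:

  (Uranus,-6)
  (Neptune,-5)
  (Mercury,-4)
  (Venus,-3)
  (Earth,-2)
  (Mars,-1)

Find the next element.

Planet: runs through the planets Mercury→Neptune, so Uranus, Neptune, Mercury, Venus, Earth, Mars → Jupiter.
For the second part, +1 each step: -6, -5, -4, -3, -2, -1 → 0.
Combining the parts gives (Jupiter,0).

(Jupiter,0)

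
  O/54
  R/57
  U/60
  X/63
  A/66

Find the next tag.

D/69

Letter: letters move forward 3 places in the alphabet, wrapping Z→A; O, R, U, X, A → D.
Second component goes 54, 57, 60, 63, 66 → 69 (+3 each step).
Putting it together: D/69.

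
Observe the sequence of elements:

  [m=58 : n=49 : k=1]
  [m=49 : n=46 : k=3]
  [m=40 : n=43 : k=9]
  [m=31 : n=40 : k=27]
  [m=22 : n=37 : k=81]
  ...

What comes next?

For the m, −9 each step: 58, 49, 40, 31, 22 → 13.
For the n, −3 each step: 49, 46, 43, 40, 37 → 34.
K: ×3 each step; 1, 3, 9, 27, 81 → 243.
Combining the parts gives [m=13 : n=34 : k=243].

[m=13 : n=34 : k=243]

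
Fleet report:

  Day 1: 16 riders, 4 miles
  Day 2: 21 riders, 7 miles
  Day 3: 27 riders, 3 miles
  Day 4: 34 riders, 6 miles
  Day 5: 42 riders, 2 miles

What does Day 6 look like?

For the riders, differences are 5, 6, 7, … (increasing by 1 each time): 16, 21, 27, 34, 42 → 51.
Miles: alternating steps +3, −4, +3, −4, …; 4, 7, 3, 6, 2 → 5.
So the next record is 51 riders, 5 miles.

51 riders, 5 miles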